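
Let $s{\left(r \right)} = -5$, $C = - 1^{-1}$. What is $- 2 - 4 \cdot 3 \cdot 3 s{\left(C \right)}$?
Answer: $-360$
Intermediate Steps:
$C = -1$ ($C = \left(-1\right) 1 = -1$)
$- 2 - 4 \cdot 3 \cdot 3 s{\left(C \right)} = - 2 - 4 \cdot 3 \cdot 3 \left(-5\right) = - 2 \left(-4\right) 9 \left(-5\right) = - 2 \left(\left(-36\right) \left(-5\right)\right) = \left(-2\right) 180 = -360$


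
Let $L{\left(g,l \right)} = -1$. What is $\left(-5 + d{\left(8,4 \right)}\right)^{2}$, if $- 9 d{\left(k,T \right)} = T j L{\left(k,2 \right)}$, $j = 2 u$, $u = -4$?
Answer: $\frac{5929}{81} \approx 73.198$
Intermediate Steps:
$j = -8$ ($j = 2 \left(-4\right) = -8$)
$d{\left(k,T \right)} = - \frac{8 T}{9}$ ($d{\left(k,T \right)} = - \frac{T \left(-8\right) \left(-1\right)}{9} = - \frac{- 8 T \left(-1\right)}{9} = - \frac{8 T}{9}$)
$\left(-5 + d{\left(8,4 \right)}\right)^{2} = \left(-5 - \frac{32}{9}\right)^{2} = \left(- \frac{77}{9}\right)^{2} = \frac{5929}{81}$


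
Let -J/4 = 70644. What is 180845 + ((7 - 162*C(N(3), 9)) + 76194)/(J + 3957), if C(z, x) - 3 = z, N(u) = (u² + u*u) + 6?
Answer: 50386781228/278619 ≈ 1.8084e+5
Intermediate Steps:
J = -282576 (J = -4*70644 = -282576)
N(u) = 6 + 2*u² (N(u) = (u² + u²) + 6 = 2*u² + 6 = 6 + 2*u²)
C(z, x) = 3 + z
180845 + ((7 - 162*C(N(3), 9)) + 76194)/(J + 3957) = 180845 + ((7 - 162*(3 + (6 + 2*3²))) + 76194)/(-282576 + 3957) = 180845 + ((7 - 162*(3 + (6 + 2*9))) + 76194)/(-278619) = 180845 + ((7 - 162*(3 + (6 + 18))) + 76194)*(-1/278619) = 180845 + ((7 - 162*(3 + 24)) + 76194)*(-1/278619) = 180845 + ((7 - 162*27) + 76194)*(-1/278619) = 180845 + ((7 - 4374) + 76194)*(-1/278619) = 180845 + (-4367 + 76194)*(-1/278619) = 180845 + 71827*(-1/278619) = 180845 - 71827/278619 = 50386781228/278619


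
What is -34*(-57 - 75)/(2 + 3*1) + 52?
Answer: 4748/5 ≈ 949.60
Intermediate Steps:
-34*(-57 - 75)/(2 + 3*1) + 52 = -(-4488)/(2 + 3) + 52 = -(-4488)/5 + 52 = -34*(-132/5) + 52 = 4488/5 + 52 = 4748/5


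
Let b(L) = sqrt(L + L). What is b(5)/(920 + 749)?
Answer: sqrt(10)/1669 ≈ 0.0018947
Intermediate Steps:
b(L) = sqrt(2)*sqrt(L) (b(L) = sqrt(2*L) = sqrt(2)*sqrt(L))
b(5)/(920 + 749) = (sqrt(2)*sqrt(5))/(920 + 749) = sqrt(10)/1669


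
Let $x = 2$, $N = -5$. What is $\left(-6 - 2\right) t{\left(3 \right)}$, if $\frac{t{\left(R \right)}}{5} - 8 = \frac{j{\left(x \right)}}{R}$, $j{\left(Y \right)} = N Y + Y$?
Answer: $- \frac{640}{3} \approx -213.33$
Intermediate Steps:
$j{\left(Y \right)} = - 4 Y$ ($j{\left(Y \right)} = - 5 Y + Y = - 4 Y$)
$t{\left(R \right)} = 40 - \frac{40}{R}$ ($t{\left(R \right)} = 40 + 5 \frac{\left(-4\right) 2}{R} = 40 + 5 \left(- \frac{8}{R}\right) = 40 - \frac{40}{R}$)
$\left(-6 - 2\right) t{\left(3 \right)} = \left(-6 - 2\right) \left(40 - \frac{40}{3}\right) = - 8 \left(40 - \frac{40}{3}\right) = \left(-8\right) \frac{80}{3} = - \frac{640}{3}$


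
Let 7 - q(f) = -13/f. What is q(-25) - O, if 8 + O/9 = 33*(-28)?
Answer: 209862/25 ≈ 8394.5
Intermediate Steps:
q(f) = 7 + 13/f (q(f) = 7 - (-13)/f = 7 + 13/f)
O = -8388 (O = -72 + 9*(33*(-28)) = -72 + 9*(-924) = -72 - 8316 = -8388)
q(-25) - O = (7 + 13/(-25)) - 1*(-8388) = (7 + 13*(-1/25)) + 8388 = (7 - 13/25) + 8388 = 162/25 + 8388 = 209862/25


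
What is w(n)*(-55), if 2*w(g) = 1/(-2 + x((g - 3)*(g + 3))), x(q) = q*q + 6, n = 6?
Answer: -55/1466 ≈ -0.037517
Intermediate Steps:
x(q) = 6 + q² (x(q) = q² + 6 = 6 + q²)
w(g) = 1/(2*(4 + (-3 + g)²*(3 + g)²)) (w(g) = 1/(2*(-2 + (6 + ((g - 3)*(g + 3))²))) = 1/(2*(-2 + (6 + ((-3 + g)*(3 + g))²))) = 1/(2*(-2 + (6 + (-3 + g)²*(3 + g)²))) = 1/(2*(4 + (-3 + g)²*(3 + g)²)))
w(n)*(-55) = (1/(2*(4 + (-9 + 6²)²)))*(-55) = (1/(2*(4 + (-9 + 36)²)))*(-55) = (1/(2*(4 + 27²)))*(-55) = (1/(2*(4 + 729)))*(-55) = ((½)/733)*(-55) = ((½)*(1/733))*(-55) = (1/1466)*(-55) = -55/1466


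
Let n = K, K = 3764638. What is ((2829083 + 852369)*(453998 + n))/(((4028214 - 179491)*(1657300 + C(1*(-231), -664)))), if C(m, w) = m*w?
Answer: 3882676484868/1742205289133 ≈ 2.2286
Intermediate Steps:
n = 3764638
((2829083 + 852369)*(453998 + n))/(((4028214 - 179491)*(1657300 + C(1*(-231), -664)))) = ((2829083 + 852369)*(453998 + 3764638))/(((4028214 - 179491)*(1657300 + (1*(-231))*(-664)))) = (3681452*4218636)/((3848723*(1657300 - 231*(-664)))) = 15530705939472/((3848723*(1657300 + 153384))) = 15530705939472/((3848723*1810684)) = 15530705939472/6968821156532 = 15530705939472*(1/6968821156532) = 3882676484868/1742205289133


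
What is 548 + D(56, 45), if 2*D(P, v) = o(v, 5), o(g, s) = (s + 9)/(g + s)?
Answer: 27407/50 ≈ 548.14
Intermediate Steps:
o(g, s) = (9 + s)/(g + s)
D(P, v) = 7/(5 + v) (D(P, v) = ((9 + 5)/(v + 5))/2 = (14/(5 + v))/2 = 7/(5 + v))
548 + D(56, 45) = 548 + 7/(5 + 45) = 548 + 7/50 = 27407/50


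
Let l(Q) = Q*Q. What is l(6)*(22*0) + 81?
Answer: 81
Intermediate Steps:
l(Q) = Q**2
l(6)*(22*0) + 81 = 6**2*(22*0) + 81 = 36*0 + 81 = 0 + 81 = 81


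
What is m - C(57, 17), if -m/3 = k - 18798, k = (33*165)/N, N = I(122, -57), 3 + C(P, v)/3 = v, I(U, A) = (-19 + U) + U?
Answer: 281397/5 ≈ 56279.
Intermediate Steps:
I(U, A) = -19 + 2*U
C(P, v) = -9 + 3*v
N = 225 (N = -19 + 2*122 = -19 + 244 = 225)
k = 121/5 (k = (33*165)/225 = 5445*(1/225) = 121/5 ≈ 24.200)
m = 281607/5 (m = -3*(121/5 - 18798) = -3*(-93869/5) = 281607/5 ≈ 56321.)
m - C(57, 17) = 281607/5 - (-9 + 3*17) = 281607/5 - (-9 + 51) = 281607/5 - 1*42 = 281607/5 - 42 = 281397/5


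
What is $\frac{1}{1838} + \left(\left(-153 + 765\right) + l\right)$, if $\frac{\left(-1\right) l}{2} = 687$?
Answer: $- \frac{1400555}{1838} \approx -762.0$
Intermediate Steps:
$l = -1374$ ($l = \left(-2\right) 687 = -1374$)
$\frac{1}{1838} + \left(\left(-153 + 765\right) + l\right) = \frac{1}{1838} + \left(\left(-153 + 765\right) - 1374\right) = \frac{1}{1838} + \left(612 - 1374\right) = \frac{1}{1838} - 762 = - \frac{1400555}{1838}$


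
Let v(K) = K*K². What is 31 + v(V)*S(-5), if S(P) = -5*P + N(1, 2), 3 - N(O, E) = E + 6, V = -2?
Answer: -129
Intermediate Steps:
N(O, E) = -3 - E (N(O, E) = 3 - (E + 6) = 3 - (6 + E) = 3 + (-6 - E) = -3 - E)
v(K) = K³
S(P) = -5 - 5*P (S(P) = -5*P + (-3 - 1*2) = -5*P + (-3 - 2) = -5*P - 5 = -5 - 5*P)
31 + v(V)*S(-5) = 31 + (-2)³*(-5 - 5*(-5)) = 31 - 8*(-5 + 25) = 31 - 8*20 = 31 - 160 = -129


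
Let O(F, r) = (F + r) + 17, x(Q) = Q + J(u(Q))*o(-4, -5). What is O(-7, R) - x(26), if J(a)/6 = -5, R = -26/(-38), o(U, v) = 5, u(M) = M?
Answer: 2559/19 ≈ 134.68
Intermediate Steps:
R = 13/19 (R = -26*(-1/38) = 13/19 ≈ 0.68421)
J(a) = -30 (J(a) = 6*(-5) = -30)
x(Q) = -150 + Q (x(Q) = Q - 30*5 = Q - 150 = -150 + Q)
O(F, r) = 17 + F + r
O(-7, R) - x(26) = (17 - 7 + 13/19) - (-150 + 26) = 203/19 - 1*(-124) = 203/19 + 124 = 2559/19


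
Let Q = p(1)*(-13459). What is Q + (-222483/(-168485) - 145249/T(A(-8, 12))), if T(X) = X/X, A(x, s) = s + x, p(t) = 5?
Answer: -35810253357/168485 ≈ -2.1254e+5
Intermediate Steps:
T(X) = 1
Q = -67295 (Q = 5*(-13459) = -67295)
Q + (-222483/(-168485) - 145249/T(A(-8, 12))) = -67295 + (-222483/(-168485) - 145249/1) = -67295 + (-222483*(-1/168485) - 145249*1) = -67295 + (222483/168485 - 145249) = -67295 - 24472055282/168485 = -35810253357/168485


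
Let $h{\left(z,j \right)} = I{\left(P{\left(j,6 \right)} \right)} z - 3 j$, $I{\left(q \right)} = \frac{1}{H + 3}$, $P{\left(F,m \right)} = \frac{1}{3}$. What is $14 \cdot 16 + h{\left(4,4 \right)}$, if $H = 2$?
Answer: $\frac{1064}{5} \approx 212.8$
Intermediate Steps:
$P{\left(F,m \right)} = \frac{1}{3}$
$I{\left(q \right)} = \frac{1}{5}$ ($I{\left(q \right)} = \frac{1}{2 + 3} = \frac{1}{5}$)
$h{\left(z,j \right)} = - 3 j + \frac{z}{5}$ ($h{\left(z,j \right)} = \frac{z}{5} - 3 j = - 3 j + \frac{z}{5}$)
$14 \cdot 16 + h{\left(4,4 \right)} = 14 \cdot 16 + \left(\left(-3\right) 4 + \frac{1}{5} \cdot 4\right) = 224 + \left(-12 + \frac{4}{5}\right) = 224 - \frac{56}{5} = \frac{1064}{5}$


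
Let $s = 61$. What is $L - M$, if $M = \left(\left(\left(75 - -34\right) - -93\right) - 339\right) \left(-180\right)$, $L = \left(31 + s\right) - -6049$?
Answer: $-18519$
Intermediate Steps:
$L = 6141$ ($L = \left(31 + 61\right) - -6049 = 92 + 6049 = 6141$)
$M = 24660$ ($M = \left(\left(\left(75 + 34\right) + 93\right) - 339\right) \left(-180\right) = \left(\left(109 + 93\right) - 339\right) \left(-180\right) = \left(202 - 339\right) \left(-180\right) = \left(-137\right) \left(-180\right) = 24660$)
$L - M = 6141 - 24660 = -18519$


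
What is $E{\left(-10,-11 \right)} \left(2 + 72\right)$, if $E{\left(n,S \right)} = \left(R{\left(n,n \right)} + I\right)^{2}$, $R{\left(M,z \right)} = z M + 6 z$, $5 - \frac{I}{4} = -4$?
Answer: $427424$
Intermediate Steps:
$I = 36$ ($I = 20 - -16 = 20 + 16 = 36$)
$R{\left(M,z \right)} = 6 z + M z$ ($R{\left(M,z \right)} = M z + 6 z = 6 z + M z$)
$E{\left(n,S \right)} = \left(36 + n \left(6 + n\right)\right)^{2}$ ($E{\left(n,S \right)} = \left(n \left(6 + n\right) + 36\right)^{2} = \left(36 + n \left(6 + n\right)\right)^{2}$)
$E{\left(-10,-11 \right)} \left(2 + 72\right) = \left(36 - 10 \left(6 - 10\right)\right)^{2} \left(2 + 72\right) = \left(36 - -40\right)^{2} \cdot 74 = \left(36 + 40\right)^{2} \cdot 74 = 76^{2} \cdot 74 = 5776 \cdot 74 = 427424$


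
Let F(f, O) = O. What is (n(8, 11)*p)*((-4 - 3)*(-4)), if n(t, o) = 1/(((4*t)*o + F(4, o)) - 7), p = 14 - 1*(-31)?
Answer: 315/89 ≈ 3.5393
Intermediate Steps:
p = 45 (p = 14 + 31 = 45)
n(t, o) = 1/(-7 + o + 4*o*t) (n(t, o) = 1/(((4*t)*o + o) - 7) = 1/((4*o*t + o) - 7) = 1/((o + 4*o*t) - 7) = 1/(-7 + o + 4*o*t))
(n(8, 11)*p)*((-4 - 3)*(-4)) = (45/(-7 + 11 + 4*11*8))*((-4 - 3)*(-4)) = (45/(-7 + 11 + 352))*(-7*(-4)) = (45/356)*28 = 315/89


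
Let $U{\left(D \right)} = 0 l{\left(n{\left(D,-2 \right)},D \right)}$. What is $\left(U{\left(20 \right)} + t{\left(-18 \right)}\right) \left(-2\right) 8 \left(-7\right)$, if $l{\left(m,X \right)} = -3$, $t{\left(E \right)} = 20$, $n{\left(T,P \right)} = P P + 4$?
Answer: $2240$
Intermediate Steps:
$n{\left(T,P \right)} = 4 + P^{2}$ ($n{\left(T,P \right)} = P^{2} + 4 = 4 + P^{2}$)
$U{\left(D \right)} = 0$ ($U{\left(D \right)} = 0 \left(-3\right) = 0$)
$\left(U{\left(20 \right)} + t{\left(-18 \right)}\right) \left(-2\right) 8 \left(-7\right) = \left(0 + 20\right) \left(-2\right) 8 \left(-7\right) = 20 \left(\left(-16\right) \left(-7\right)\right) = 20 \cdot 112 = 2240$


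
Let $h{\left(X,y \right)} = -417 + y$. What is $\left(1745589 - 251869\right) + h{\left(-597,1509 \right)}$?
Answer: $1494812$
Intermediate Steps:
$\left(1745589 - 251869\right) + h{\left(-597,1509 \right)} = \left(1745589 - 251869\right) + \left(-417 + 1509\right) = \left(1745589 - 251869\right) + 1092 = 1493720 + 1092 = 1494812$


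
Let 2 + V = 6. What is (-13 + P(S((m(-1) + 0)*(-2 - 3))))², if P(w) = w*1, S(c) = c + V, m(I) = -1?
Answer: 16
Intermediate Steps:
V = 4 (V = -2 + 6 = 4)
S(c) = 4 + c (S(c) = c + 4 = 4 + c)
P(w) = w
(-13 + P(S((m(-1) + 0)*(-2 - 3))))² = (-13 + (4 + (-1 + 0)*(-2 - 3)))² = (-13 + (4 - 1*(-5)))² = (-13 + (4 + 5))² = (-13 + 9)² = (-4)² = 16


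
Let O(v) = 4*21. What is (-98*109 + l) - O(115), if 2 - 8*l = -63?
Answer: -86063/8 ≈ -10758.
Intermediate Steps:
l = 65/8 (l = 1/4 - 1/8*(-63) = 1/4 + 63/8 = 65/8 ≈ 8.1250)
O(v) = 84
(-98*109 + l) - O(115) = (-98*109 + 65/8) - 1*84 = (-10682 + 65/8) - 84 = -85391/8 - 84 = -86063/8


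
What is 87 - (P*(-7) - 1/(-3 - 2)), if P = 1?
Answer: 469/5 ≈ 93.800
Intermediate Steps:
87 - (P*(-7) - 1/(-3 - 2)) = 87 - (1*(-7) - 1/(-3 - 2)) = 87 - (-7 - 1/(-5)) = 87 - (-7 - ⅕*(-1)) = 87 - (-7 + ⅕) = 87 - 1*(-34/5) = 87 + 34/5 = 469/5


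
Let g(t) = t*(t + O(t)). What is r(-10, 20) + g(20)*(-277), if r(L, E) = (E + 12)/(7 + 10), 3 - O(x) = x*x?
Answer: 35505892/17 ≈ 2.0886e+6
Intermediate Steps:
O(x) = 3 - x² (O(x) = 3 - x*x = 3 - x²)
g(t) = t*(3 + t - t²) (g(t) = t*(t + (3 - t²)) = t*(3 + t - t²))
r(L, E) = 12/17 + E/17 (r(L, E) = (12 + E)/17 = (12 + E)*(1/17) = 12/17 + E/17)
r(-10, 20) + g(20)*(-277) = (12/17 + (1/17)*20) + (20*(3 + 20 - 1*20²))*(-277) = (12/17 + 20/17) + (20*(3 + 20 - 1*400))*(-277) = 32/17 + (20*(3 + 20 - 400))*(-277) = 32/17 + (20*(-377))*(-277) = 32/17 - 7540*(-277) = 32/17 + 2088580 = 35505892/17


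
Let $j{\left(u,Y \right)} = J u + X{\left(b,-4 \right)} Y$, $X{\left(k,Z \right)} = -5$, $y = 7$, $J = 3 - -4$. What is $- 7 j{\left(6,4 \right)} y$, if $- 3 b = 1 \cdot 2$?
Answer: $-1078$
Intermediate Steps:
$J = 7$ ($J = 3 + 4 = 7$)
$b = - \frac{2}{3}$ ($b = - \frac{1 \cdot 2}{3} = \left(- \frac{1}{3}\right) 2 = - \frac{2}{3} \approx -0.66667$)
$j{\left(u,Y \right)} = - 5 Y + 7 u$ ($j{\left(u,Y \right)} = 7 u - 5 Y = - 5 Y + 7 u$)
$- 7 j{\left(6,4 \right)} y = - 7 \left(\left(-5\right) 4 + 7 \cdot 6\right) 7 = - 7 \left(-20 + 42\right) 7 = \left(-7\right) 22 \cdot 7 = \left(-154\right) 7 = -1078$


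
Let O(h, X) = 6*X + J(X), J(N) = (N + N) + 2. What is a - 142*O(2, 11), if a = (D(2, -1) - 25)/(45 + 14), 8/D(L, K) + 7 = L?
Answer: -3770233/295 ≈ -12780.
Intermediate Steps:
D(L, K) = 8/(-7 + L)
J(N) = 2 + 2*N (J(N) = 2*N + 2 = 2 + 2*N)
a = -133/295 (a = (8/(-7 + 2) - 25)/(45 + 14) = (8/(-5) - 25)/59 = (8*(-⅕) - 25)*(1/59) = (-8/5 - 25)*(1/59) = -133/5*1/59 = -133/295 ≈ -0.45085)
O(h, X) = 2 + 8*X (O(h, X) = 6*X + (2 + 2*X) = 2 + 8*X)
a - 142*O(2, 11) = -133/295 - 142*(2 + 8*11) = -133/295 - 142*(2 + 88) = -133/295 - 142*90 = -133/295 - 12780 = -3770233/295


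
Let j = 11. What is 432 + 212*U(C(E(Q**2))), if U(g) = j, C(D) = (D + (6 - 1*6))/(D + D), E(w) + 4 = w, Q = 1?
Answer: 2764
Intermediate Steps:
E(w) = -4 + w
C(D) = 1/2 (C(D) = (D + (6 - 6))/((2*D)) = (D + 0)*(1/(2*D)) = D*(1/(2*D)) = 1/2)
U(g) = 11
432 + 212*U(C(E(Q**2))) = 432 + 212*11 = 432 + 2332 = 2764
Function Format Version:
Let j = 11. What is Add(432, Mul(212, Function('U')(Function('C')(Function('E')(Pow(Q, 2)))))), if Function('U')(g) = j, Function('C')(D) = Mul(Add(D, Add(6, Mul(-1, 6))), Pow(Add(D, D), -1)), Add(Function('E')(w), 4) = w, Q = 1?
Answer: 2764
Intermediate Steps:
Function('E')(w) = Add(-4, w)
Function('C')(D) = Rational(1, 2) (Function('C')(D) = Mul(Add(D, Add(6, -6)), Pow(Mul(2, D), -1)) = Mul(Add(D, 0), Mul(Rational(1, 2), Pow(D, -1))) = Mul(D, Mul(Rational(1, 2), Pow(D, -1))) = Rational(1, 2))
Function('U')(g) = 11
Add(432, Mul(212, Function('U')(Function('C')(Function('E')(Pow(Q, 2)))))) = Add(432, Mul(212, 11)) = Add(432, 2332) = 2764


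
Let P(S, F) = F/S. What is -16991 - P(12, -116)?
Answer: -50944/3 ≈ -16981.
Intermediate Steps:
-16991 - P(12, -116) = -16991 - (-116)/12 = -16991 - 1*(-29/3) = -16991 + 29/3 = -50944/3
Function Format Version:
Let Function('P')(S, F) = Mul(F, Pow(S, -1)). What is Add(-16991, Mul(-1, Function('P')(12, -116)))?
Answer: Rational(-50944, 3) ≈ -16981.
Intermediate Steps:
Add(-16991, Mul(-1, Function('P')(12, -116))) = Add(-16991, Mul(-1, Mul(-116, Pow(12, -1)))) = Add(-16991, Mul(-1, Mul(-116, Rational(1, 12)))) = Add(-16991, Mul(-1, Rational(-29, 3))) = Add(-16991, Rational(29, 3)) = Rational(-50944, 3)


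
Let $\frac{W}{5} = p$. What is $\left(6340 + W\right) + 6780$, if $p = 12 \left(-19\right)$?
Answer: $11980$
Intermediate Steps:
$p = -228$
$W = -1140$ ($W = 5 \left(-228\right) = -1140$)
$\left(6340 + W\right) + 6780 = \left(6340 - 1140\right) + 6780 = 5200 + 6780 = 11980$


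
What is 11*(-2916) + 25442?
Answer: -6634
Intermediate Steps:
11*(-2916) + 25442 = -32076 + 25442 = -6634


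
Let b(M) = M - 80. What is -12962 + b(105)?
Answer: -12937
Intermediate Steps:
b(M) = -80 + M
-12962 + b(105) = -12962 + (-80 + 105) = -12962 + 25 = -12937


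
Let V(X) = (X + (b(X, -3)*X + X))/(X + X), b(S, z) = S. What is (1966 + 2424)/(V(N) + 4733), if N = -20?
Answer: 2195/2362 ≈ 0.92930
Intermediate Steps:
V(X) = (X² + 2*X)/(2*X) (V(X) = (X + (X*X + X))/(X + X) = (X + (X² + X))/((2*X)) = (X + (X + X²))*(1/(2*X)) = (X² + 2*X)*(1/(2*X)) = (X² + 2*X)/(2*X))
(1966 + 2424)/(V(N) + 4733) = (1966 + 2424)/((1 + (½)*(-20)) + 4733) = 4390/((1 - 10) + 4733) = 4390/(-9 + 4733) = 4390/4724 = 4390*(1/4724) = 2195/2362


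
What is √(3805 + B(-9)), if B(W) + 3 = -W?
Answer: √3811 ≈ 61.733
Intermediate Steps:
B(W) = -3 - W
√(3805 + B(-9)) = √(3805 + (-3 - 1*(-9))) = √(3805 + (-3 + 9)) = √(3805 + 6) = √3811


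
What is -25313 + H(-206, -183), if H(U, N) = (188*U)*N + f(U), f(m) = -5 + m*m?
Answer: 7104342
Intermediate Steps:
f(m) = -5 + m**2
H(U, N) = -5 + U**2 + 188*N*U (H(U, N) = (188*U)*N + (-5 + U**2) = 188*N*U + (-5 + U**2) = -5 + U**2 + 188*N*U)
-25313 + H(-206, -183) = -25313 + (-5 + (-206)**2 + 188*(-183)*(-206)) = -25313 + (-5 + 42436 + 7087224) = -25313 + 7129655 = 7104342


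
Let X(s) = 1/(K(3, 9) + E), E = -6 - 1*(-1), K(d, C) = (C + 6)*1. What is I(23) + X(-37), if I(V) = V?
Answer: 231/10 ≈ 23.100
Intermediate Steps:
K(d, C) = 6 + C (K(d, C) = (6 + C)*1 = 6 + C)
E = -5 (E = -6 + 1 = -5)
X(s) = ⅒ (X(s) = 1/((6 + 9) - 5) = 1/(15 - 5) = 1/10 = ⅒)
I(23) + X(-37) = 23 + ⅒ = 231/10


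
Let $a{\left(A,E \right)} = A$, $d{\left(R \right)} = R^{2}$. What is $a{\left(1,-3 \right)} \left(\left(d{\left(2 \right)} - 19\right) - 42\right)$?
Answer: $-57$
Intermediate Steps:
$a{\left(1,-3 \right)} \left(\left(d{\left(2 \right)} - 19\right) - 42\right) = 1 \left(\left(2^{2} - 19\right) - 42\right) = 1 \left(\left(4 - 19\right) - 42\right) = 1 \left(-15 - 42\right) = 1 \left(-57\right) = -57$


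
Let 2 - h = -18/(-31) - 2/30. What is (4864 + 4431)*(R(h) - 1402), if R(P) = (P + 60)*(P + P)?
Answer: -490096884992/43245 ≈ -1.1333e+7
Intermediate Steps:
h = 691/465 (h = 2 - (-18/(-31) - 2/30) = 2 - (-18*(-1/31) - 2*1/30) = 2 - (18/31 - 1/15) = 2 - 1*239/465 = 2 - 239/465 = 691/465 ≈ 1.4860)
R(P) = 2*P*(60 + P) (R(P) = (60 + P)*(2*P) = 2*P*(60 + P))
(4864 + 4431)*(R(h) - 1402) = (4864 + 4431)*(2*(691/465)*(60 + 691/465) - 1402) = 9295*(2*(691/465)*(28591/465) - 1402) = 9295*(39512762/216225 - 1402) = 9295*(-263634688/216225) = -490096884992/43245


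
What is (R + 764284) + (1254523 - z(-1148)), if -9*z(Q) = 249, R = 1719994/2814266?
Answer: 8522309223023/4221399 ≈ 2.0188e+6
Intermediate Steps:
R = 859997/1407133 (R = 1719994*(1/2814266) = 859997/1407133 ≈ 0.61117)
z(Q) = -83/3 (z(Q) = -⅑*249 = -83/3)
(R + 764284) + (1254523 - z(-1148)) = (859997/1407133 + 764284) + (1254523 - 1*(-83/3)) = 1075450097769/1407133 + (1254523 + 83/3) = 1075450097769/1407133 + 3763652/3 = 8522309223023/4221399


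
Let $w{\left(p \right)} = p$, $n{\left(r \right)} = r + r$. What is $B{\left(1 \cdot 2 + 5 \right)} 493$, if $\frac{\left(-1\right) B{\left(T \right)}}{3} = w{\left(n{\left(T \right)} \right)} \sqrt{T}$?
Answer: $- 20706 \sqrt{7} \approx -54783.0$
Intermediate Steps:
$n{\left(r \right)} = 2 r$
$B{\left(T \right)} = - 6 T^{\frac{3}{2}}$ ($B{\left(T \right)} = - 3 \cdot 2 T \sqrt{T} = - 3 \cdot 2 T^{\frac{3}{2}} = - 6 T^{\frac{3}{2}}$)
$B{\left(1 \cdot 2 + 5 \right)} 493 = - 6 \left(1 \cdot 2 + 5\right)^{\frac{3}{2}} \cdot 493 = - 6 \left(2 + 5\right)^{\frac{3}{2}} \cdot 493 = - 6 \cdot 7^{\frac{3}{2}} \cdot 493 = - 6 \cdot 7 \sqrt{7} \cdot 493 = - 42 \sqrt{7} \cdot 493 = - 20706 \sqrt{7}$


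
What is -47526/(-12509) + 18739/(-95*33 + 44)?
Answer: -87503285/38665319 ≈ -2.2631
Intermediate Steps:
-47526/(-12509) + 18739/(-95*33 + 44) = -47526*(-1/12509) + 18739/(-3135 + 44) = 47526/12509 + 18739/(-3091) = 47526/12509 + 18739*(-1/3091) = 47526/12509 - 18739/3091 = -87503285/38665319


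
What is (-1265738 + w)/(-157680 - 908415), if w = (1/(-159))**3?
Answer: 5087860458103/4285359683505 ≈ 1.1873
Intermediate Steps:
w = -1/4019679 (w = (-1/159)**3 = -1/4019679 ≈ -2.4878e-7)
(-1265738 + w)/(-157680 - 908415) = (-1265738 - 1/4019679)/(-157680 - 908415) = -5087860458103/4019679/(-1066095) = -5087860458103/4019679*(-1/1066095) = 5087860458103/4285359683505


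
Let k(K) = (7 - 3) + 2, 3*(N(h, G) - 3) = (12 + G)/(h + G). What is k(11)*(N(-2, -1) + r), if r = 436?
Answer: 7880/3 ≈ 2626.7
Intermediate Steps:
N(h, G) = 3 + (12 + G)/(3*(G + h)) (N(h, G) = 3 + ((12 + G)/(h + G))/3 = 3 + ((12 + G)/(G + h))/3 = 3 + (12 + G)/(3*(G + h)))
k(K) = 6 (k(K) = 4 + 2 = 6)
k(11)*(N(-2, -1) + r) = 6*((4 + 3*(-2) + (10/3)*(-1))/(-1 - 2) + 436) = 6*((4 - 6 - 10/3)/(-3) + 436) = 6*(-⅓*(-16/3) + 436) = 6*(16/9 + 436) = 6*(3940/9) = 7880/3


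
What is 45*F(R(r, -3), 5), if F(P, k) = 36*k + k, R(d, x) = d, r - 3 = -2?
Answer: 8325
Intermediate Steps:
r = 1 (r = 3 - 2 = 1)
F(P, k) = 37*k
45*F(R(r, -3), 5) = 45*(37*5) = 45*185 = 8325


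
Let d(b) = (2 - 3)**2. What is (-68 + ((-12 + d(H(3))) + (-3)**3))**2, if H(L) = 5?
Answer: 11236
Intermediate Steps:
d(b) = 1 (d(b) = (-1)**2 = 1)
(-68 + ((-12 + d(H(3))) + (-3)**3))**2 = (-68 + ((-12 + 1) + (-3)**3))**2 = (-68 + (-11 - 27))**2 = (-68 - 38)**2 = (-106)**2 = 11236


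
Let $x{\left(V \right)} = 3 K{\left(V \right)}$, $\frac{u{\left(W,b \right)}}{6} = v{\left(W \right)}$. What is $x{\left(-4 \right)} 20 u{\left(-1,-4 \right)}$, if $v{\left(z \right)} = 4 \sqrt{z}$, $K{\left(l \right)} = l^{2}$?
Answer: $23040 i \approx 23040.0 i$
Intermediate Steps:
$u{\left(W,b \right)} = 24 \sqrt{W}$ ($u{\left(W,b \right)} = 6 \cdot 4 \sqrt{W} = 24 \sqrt{W}$)
$x{\left(V \right)} = 3 V^{2}$
$x{\left(-4 \right)} 20 u{\left(-1,-4 \right)} = 3 \left(-4\right)^{2} \cdot 20 \cdot 24 \sqrt{-1} = 3 \cdot 16 \cdot 20 \cdot 24 i = 48 \cdot 20 \cdot 24 i = 960 \cdot 24 i = 23040 i$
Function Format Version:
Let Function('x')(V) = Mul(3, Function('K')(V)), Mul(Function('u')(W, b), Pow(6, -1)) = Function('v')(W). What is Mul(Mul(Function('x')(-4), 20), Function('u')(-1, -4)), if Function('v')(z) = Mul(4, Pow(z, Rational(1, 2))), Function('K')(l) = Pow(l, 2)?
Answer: Mul(23040, I) ≈ Mul(23040., I)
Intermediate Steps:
Function('u')(W, b) = Mul(24, Pow(W, Rational(1, 2))) (Function('u')(W, b) = Mul(6, Mul(4, Pow(W, Rational(1, 2)))) = Mul(24, Pow(W, Rational(1, 2))))
Function('x')(V) = Mul(3, Pow(V, 2))
Mul(Mul(Function('x')(-4), 20), Function('u')(-1, -4)) = Mul(Mul(Mul(3, Pow(-4, 2)), 20), Mul(24, Pow(-1, Rational(1, 2)))) = Mul(Mul(Mul(3, 16), 20), Mul(24, I)) = Mul(Mul(48, 20), Mul(24, I)) = Mul(960, Mul(24, I)) = Mul(23040, I)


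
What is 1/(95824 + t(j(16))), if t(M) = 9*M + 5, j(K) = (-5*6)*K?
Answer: 1/91509 ≈ 1.0928e-5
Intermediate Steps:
j(K) = -30*K
t(M) = 5 + 9*M
1/(95824 + t(j(16))) = 1/(95824 + (5 + 9*(-30*16))) = 1/(95824 + (5 + 9*(-480))) = 1/(95824 + (5 - 4320)) = 1/(95824 - 4315) = 1/91509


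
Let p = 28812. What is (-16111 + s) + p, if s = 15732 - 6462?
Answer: 21971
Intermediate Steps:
s = 9270
(-16111 + s) + p = (-16111 + 9270) + 28812 = -6841 + 28812 = 21971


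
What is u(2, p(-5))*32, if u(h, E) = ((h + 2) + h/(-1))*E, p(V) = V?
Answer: -320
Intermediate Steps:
u(h, E) = 2*E (u(h, E) = ((2 + h) + h*(-1))*E = ((2 + h) - h)*E = 2*E)
u(2, p(-5))*32 = (2*(-5))*32 = -10*32 = -320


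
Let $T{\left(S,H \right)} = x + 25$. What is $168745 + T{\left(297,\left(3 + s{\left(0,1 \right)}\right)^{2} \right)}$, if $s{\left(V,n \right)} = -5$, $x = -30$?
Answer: $168740$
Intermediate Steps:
$T{\left(S,H \right)} = -5$ ($T{\left(S,H \right)} = -30 + 25 = -5$)
$168745 + T{\left(297,\left(3 + s{\left(0,1 \right)}\right)^{2} \right)} = 168745 - 5 = 168740$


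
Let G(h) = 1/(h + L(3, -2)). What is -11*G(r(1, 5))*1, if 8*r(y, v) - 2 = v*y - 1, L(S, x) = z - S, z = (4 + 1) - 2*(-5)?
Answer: -44/51 ≈ -0.86275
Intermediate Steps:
z = 15 (z = 5 + 10 = 15)
L(S, x) = 15 - S
r(y, v) = ⅛ + v*y/8 (r(y, v) = ¼ + (v*y - 1)/8 = ¼ + (-1 + v*y)/8 = ¼ + (-⅛ + v*y/8) = ⅛ + v*y/8)
G(h) = 1/(12 + h) (G(h) = 1/(h + (15 - 1*3)) = 1/(h + (15 - 3)) = 1/(h + 12) = 1/(12 + h))
-11*G(r(1, 5))*1 = -11/(12 + (⅛ + (⅛)*5*1))*1 = -11/(12 + (⅛ + 5/8))*1 = -11/(12 + ¾)*1 = -11/51/4*1 = -11*4/51*1 = -44/51*1 = -44/51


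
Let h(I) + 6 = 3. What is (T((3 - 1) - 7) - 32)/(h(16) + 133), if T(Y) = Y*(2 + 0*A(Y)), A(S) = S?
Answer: -21/65 ≈ -0.32308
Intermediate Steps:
h(I) = -3 (h(I) = -6 + 3 = -3)
T(Y) = 2*Y (T(Y) = Y*(2 + 0*Y) = Y*(2 + 0) = Y*2 = 2*Y)
(T((3 - 1) - 7) - 32)/(h(16) + 133) = (2*((3 - 1) - 7) - 32)/(-3 + 133) = (2*(2 - 7) - 32)/130 = (2*(-5) - 32)*(1/130) = (-10 - 32)*(1/130) = -42*1/130 = -21/65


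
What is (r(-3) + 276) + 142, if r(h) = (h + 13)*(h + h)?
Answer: 358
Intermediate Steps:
r(h) = 2*h*(13 + h) (r(h) = (13 + h)*(2*h) = 2*h*(13 + h))
(r(-3) + 276) + 142 = (2*(-3)*(13 - 3) + 276) + 142 = (2*(-3)*10 + 276) + 142 = (-60 + 276) + 142 = 216 + 142 = 358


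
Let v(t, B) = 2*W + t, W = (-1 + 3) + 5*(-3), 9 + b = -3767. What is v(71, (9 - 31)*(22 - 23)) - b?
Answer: 3821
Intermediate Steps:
b = -3776 (b = -9 - 3767 = -3776)
W = -13 (W = 2 - 15 = -13)
v(t, B) = -26 + t (v(t, B) = 2*(-13) + t = -26 + t)
v(71, (9 - 31)*(22 - 23)) - b = (-26 + 71) - 1*(-3776) = 45 + 3776 = 3821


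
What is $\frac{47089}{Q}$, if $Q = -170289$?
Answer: $- \frac{6727}{24327} \approx -0.27652$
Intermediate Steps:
$\frac{47089}{Q} = \frac{47089}{-170289} = 47089 \left(- \frac{1}{170289}\right) = - \frac{6727}{24327}$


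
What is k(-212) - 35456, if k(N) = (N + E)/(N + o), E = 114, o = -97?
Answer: -10955806/309 ≈ -35456.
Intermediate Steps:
k(N) = (114 + N)/(-97 + N) (k(N) = (N + 114)/(N - 97) = (114 + N)/(-97 + N))
k(-212) - 35456 = (114 - 212)/(-97 - 212) - 35456 = -98/(-309) - 35456 = -1/309*(-98) - 35456 = 98/309 - 35456 = -10955806/309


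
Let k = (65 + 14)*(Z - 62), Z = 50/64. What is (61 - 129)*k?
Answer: 2630937/8 ≈ 3.2887e+5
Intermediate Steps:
Z = 25/32 (Z = 50*(1/64) = 25/32 ≈ 0.78125)
k = -154761/32 (k = (65 + 14)*(25/32 - 62) = 79*(-1959/32) = -154761/32 ≈ -4836.3)
(61 - 129)*k = (61 - 129)*(-154761/32) = -68*(-154761/32) = 2630937/8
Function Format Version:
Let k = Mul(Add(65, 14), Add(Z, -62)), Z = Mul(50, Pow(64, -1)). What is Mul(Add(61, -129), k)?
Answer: Rational(2630937, 8) ≈ 3.2887e+5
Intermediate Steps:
Z = Rational(25, 32) (Z = Mul(50, Rational(1, 64)) = Rational(25, 32) ≈ 0.78125)
k = Rational(-154761, 32) (k = Mul(Add(65, 14), Add(Rational(25, 32), -62)) = Mul(79, Rational(-1959, 32)) = Rational(-154761, 32) ≈ -4836.3)
Mul(Add(61, -129), k) = Mul(Add(61, -129), Rational(-154761, 32)) = Mul(-68, Rational(-154761, 32)) = Rational(2630937, 8)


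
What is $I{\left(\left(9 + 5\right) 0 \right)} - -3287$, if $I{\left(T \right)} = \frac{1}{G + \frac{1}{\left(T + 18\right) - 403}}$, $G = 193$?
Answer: $\frac{244237633}{74304} \approx 3287.0$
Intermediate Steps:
$I{\left(T \right)} = \frac{1}{193 + \frac{1}{-385 + T}}$ ($I{\left(T \right)} = \frac{1}{193 + \frac{1}{\left(T + 18\right) - 403}} = \frac{1}{193 + \frac{1}{\left(18 + T\right) - 403}} = \frac{1}{193 + \frac{1}{-385 + T}}$)
$I{\left(\left(9 + 5\right) 0 \right)} - -3287 = \frac{-385 + \left(9 + 5\right) 0}{-74304 + 193 \left(9 + 5\right) 0} - -3287 = \frac{-385 + 14 \cdot 0}{-74304 + 193 \cdot 14 \cdot 0} + 3287 = \frac{-385 + 0}{-74304 + 193 \cdot 0} + 3287 = \frac{1}{-74304 + 0} \left(-385\right) + 3287 = \frac{1}{-74304} \left(-385\right) + 3287 = \left(- \frac{1}{74304}\right) \left(-385\right) + 3287 = \frac{385}{74304} + 3287 = \frac{244237633}{74304}$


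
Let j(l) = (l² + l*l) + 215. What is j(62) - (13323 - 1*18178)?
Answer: 12758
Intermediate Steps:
j(l) = 215 + 2*l² (j(l) = (l² + l²) + 215 = 2*l² + 215 = 215 + 2*l²)
j(62) - (13323 - 1*18178) = (215 + 2*62²) - (13323 - 1*18178) = (215 + 2*3844) - (13323 - 18178) = (215 + 7688) - 1*(-4855) = 7903 + 4855 = 12758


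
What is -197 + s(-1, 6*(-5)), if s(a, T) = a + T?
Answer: -228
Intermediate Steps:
s(a, T) = T + a
-197 + s(-1, 6*(-5)) = -197 + (6*(-5) - 1) = -197 + (-30 - 1) = -197 - 31 = -228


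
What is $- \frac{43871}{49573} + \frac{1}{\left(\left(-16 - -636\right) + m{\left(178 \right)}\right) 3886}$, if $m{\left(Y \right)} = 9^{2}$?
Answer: $- \frac{119508327333}{135041115278} \approx -0.88498$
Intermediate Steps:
$m{\left(Y \right)} = 81$
$- \frac{43871}{49573} + \frac{1}{\left(\left(-16 - -636\right) + m{\left(178 \right)}\right) 3886} = - \frac{43871}{49573} + \frac{1}{\left(\left(-16 - -636\right) + 81\right) 3886} = \left(-43871\right) \frac{1}{49573} + \frac{1}{\left(-16 + 636\right) + 81} \cdot \frac{1}{3886} = - \frac{43871}{49573} + \frac{1}{620 + 81} \cdot \frac{1}{3886} = - \frac{43871}{49573} + \frac{1}{701} \cdot \frac{1}{3886} = - \frac{43871}{49573} + \frac{1}{2724086} = - \frac{119508327333}{135041115278}$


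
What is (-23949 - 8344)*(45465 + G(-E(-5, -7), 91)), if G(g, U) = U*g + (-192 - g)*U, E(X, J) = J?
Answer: -903977949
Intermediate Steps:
G(g, U) = U*g + U*(-192 - g)
(-23949 - 8344)*(45465 + G(-E(-5, -7), 91)) = (-23949 - 8344)*(45465 - 192*91) = -32293*(45465 - 17472) = -32293*27993 = -903977949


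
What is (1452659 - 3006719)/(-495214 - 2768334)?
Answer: 388515/815887 ≈ 0.47619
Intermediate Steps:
(1452659 - 3006719)/(-495214 - 2768334) = -1554060/(-3263548) = -1554060*(-1/3263548) = 388515/815887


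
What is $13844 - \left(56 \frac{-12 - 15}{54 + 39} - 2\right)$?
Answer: $\frac{429730}{31} \approx 13862.0$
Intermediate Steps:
$13844 - \left(56 \frac{-12 - 15}{54 + 39} - 2\right) = 13844 - \left(56 \left(- \frac{27}{93}\right) - 2\right) = 13844 - \left(56 \left(\left(-27\right) \frac{1}{93}\right) - 2\right) = 13844 - \left(56 \left(- \frac{9}{31}\right) - 2\right) = 13844 - \left(- \frac{504}{31} - 2\right) = 13844 - - \frac{566}{31} = 13844 + \frac{566}{31} = \frac{429730}{31}$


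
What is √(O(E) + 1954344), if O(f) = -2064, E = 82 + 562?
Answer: 6*√54230 ≈ 1397.2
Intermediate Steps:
E = 644
√(O(E) + 1954344) = √(-2064 + 1954344) = √1952280 = 6*√54230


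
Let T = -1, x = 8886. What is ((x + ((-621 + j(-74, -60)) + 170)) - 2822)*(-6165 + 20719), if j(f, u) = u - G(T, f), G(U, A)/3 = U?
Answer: 80862024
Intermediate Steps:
G(U, A) = 3*U
j(f, u) = 3 + u (j(f, u) = u - 3*(-1) = u - 1*(-3) = u + 3 = 3 + u)
((x + ((-621 + j(-74, -60)) + 170)) - 2822)*(-6165 + 20719) = ((8886 + ((-621 + (3 - 60)) + 170)) - 2822)*(-6165 + 20719) = ((8886 + ((-621 - 57) + 170)) - 2822)*14554 = ((8886 + (-678 + 170)) - 2822)*14554 = ((8886 - 508) - 2822)*14554 = (8378 - 2822)*14554 = 5556*14554 = 80862024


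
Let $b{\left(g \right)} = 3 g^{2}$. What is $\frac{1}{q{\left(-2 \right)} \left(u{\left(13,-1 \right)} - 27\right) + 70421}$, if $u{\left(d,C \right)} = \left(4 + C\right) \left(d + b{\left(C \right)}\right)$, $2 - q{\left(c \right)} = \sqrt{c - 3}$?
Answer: $\frac{70463}{4965036574} + \frac{21 i \sqrt{5}}{4965036574} \approx 1.4192 \cdot 10^{-5} + 9.4576 \cdot 10^{-9} i$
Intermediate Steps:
$q{\left(c \right)} = 2 - \sqrt{-3 + c}$ ($q{\left(c \right)} = 2 - \sqrt{c - 3} = 2 - \sqrt{-3 + c}$)
$u{\left(d,C \right)} = \left(4 + C\right) \left(d + 3 C^{2}\right)$
$\frac{1}{q{\left(-2 \right)} \left(u{\left(13,-1 \right)} - 27\right) + 70421} = \frac{1}{\left(2 - \sqrt{-3 - 2}\right) \left(\left(3 \left(-1\right)^{3} + 4 \cdot 13 + 12 \left(-1\right)^{2} - 13\right) - 27\right) + 70421} = \frac{1}{\left(2 - \sqrt{-5}\right) \left(\left(3 \left(-1\right) + 52 + 12 \cdot 1 - 13\right) - 27\right) + 70421} = \frac{1}{\left(2 - i \sqrt{5}\right) \left(\left(-3 + 52 + 12 - 13\right) - 27\right) + 70421} = \frac{1}{\left(2 - i \sqrt{5}\right) \left(48 - 27\right) + 70421} = \frac{1}{\left(2 - i \sqrt{5}\right) 21 + 70421} = \frac{1}{\left(42 - 21 i \sqrt{5}\right) + 70421} = \frac{1}{70463 - 21 i \sqrt{5}}$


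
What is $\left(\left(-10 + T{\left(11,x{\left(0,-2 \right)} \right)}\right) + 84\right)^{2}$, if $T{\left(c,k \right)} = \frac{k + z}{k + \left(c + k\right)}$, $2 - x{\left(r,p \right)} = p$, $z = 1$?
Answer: $\frac{1990921}{361} \approx 5515.0$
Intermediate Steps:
$x{\left(r,p \right)} = 2 - p$
$T{\left(c,k \right)} = \frac{1 + k}{c + 2 k}$ ($T{\left(c,k \right)} = \frac{k + 1}{k + \left(c + k\right)} = \frac{1 + k}{c + 2 k}$)
$\left(\left(-10 + T{\left(11,x{\left(0,-2 \right)} \right)}\right) + 84\right)^{2} = \left(\left(-10 + \frac{1 + \left(2 - -2\right)}{11 + 2 \left(2 - -2\right)}\right) + 84\right)^{2} = \left(\left(-10 + \frac{1 + \left(2 + 2\right)}{11 + 2 \left(2 + 2\right)}\right) + 84\right)^{2} = \left(\left(-10 + \frac{1 + 4}{11 + 2 \cdot 4}\right) + 84\right)^{2} = \left(\left(-10 + \frac{1}{11 + 8} \cdot 5\right) + 84\right)^{2} = \left(\left(-10 + \frac{1}{19} \cdot 5\right) + 84\right)^{2} = \left(\left(-10 + \frac{5}{19}\right) + 84\right)^{2} = \left(- \frac{185}{19} + 84\right)^{2} = \left(\frac{1411}{19}\right)^{2} = \frac{1990921}{361}$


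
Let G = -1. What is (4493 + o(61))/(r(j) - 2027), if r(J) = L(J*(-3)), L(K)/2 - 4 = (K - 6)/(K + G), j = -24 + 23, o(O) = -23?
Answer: -745/337 ≈ -2.2107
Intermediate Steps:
j = -1
L(K) = 8 + 2*(-6 + K)/(-1 + K) (L(K) = 8 + 2*((K - 6)/(K - 1)) = 8 + 2*((-6 + K)/(-1 + K)) = 8 + 2*(-6 + K)/(-1 + K))
r(J) = 10*(-2 - 3*J)/(-1 - 3*J) (r(J) = 10*(-2 + J*(-3))/(-1 + J*(-3)) = 10*(-2 - 3*J)/(-1 - 3*J))
(4493 + o(61))/(r(j) - 2027) = (4493 - 23)/(10*(2 + 3*(-1))/(1 + 3*(-1)) - 2027) = 4470/(10*(2 - 3)/(1 - 3) - 2027) = 4470/(10*(-1)/(-2) - 2027) = 4470/(10*(-½)*(-1) - 2027) = 4470/(5 - 2027) = 4470/(-2022) = 4470*(-1/2022) = -745/337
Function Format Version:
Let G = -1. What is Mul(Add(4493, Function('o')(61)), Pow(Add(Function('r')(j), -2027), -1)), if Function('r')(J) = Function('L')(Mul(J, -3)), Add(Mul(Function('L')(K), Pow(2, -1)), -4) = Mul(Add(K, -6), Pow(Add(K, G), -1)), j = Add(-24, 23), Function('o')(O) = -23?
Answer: Rational(-745, 337) ≈ -2.2107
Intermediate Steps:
j = -1
Function('L')(K) = Add(8, Mul(2, Pow(Add(-1, K), -1), Add(-6, K))) (Function('L')(K) = Add(8, Mul(2, Mul(Add(K, -6), Pow(Add(K, -1), -1)))) = Add(8, Mul(2, Mul(Add(-6, K), Pow(Add(-1, K), -1)))) = Add(8, Mul(2, Mul(Pow(Add(-1, K), -1), Add(-6, K)))) = Add(8, Mul(2, Pow(Add(-1, K), -1), Add(-6, K))))
Function('r')(J) = Mul(10, Pow(Add(-1, Mul(-3, J)), -1), Add(-2, Mul(-3, J))) (Function('r')(J) = Mul(10, Pow(Add(-1, Mul(J, -3)), -1), Add(-2, Mul(J, -3))) = Mul(10, Pow(Add(-1, Mul(-3, J)), -1), Add(-2, Mul(-3, J))))
Mul(Add(4493, Function('o')(61)), Pow(Add(Function('r')(j), -2027), -1)) = Mul(Add(4493, -23), Pow(Add(Mul(10, Pow(Add(1, Mul(3, -1)), -1), Add(2, Mul(3, -1))), -2027), -1)) = Mul(4470, Pow(Add(Mul(10, Pow(Add(1, -3), -1), Add(2, -3)), -2027), -1)) = Mul(4470, Pow(Add(Mul(10, Pow(-2, -1), -1), -2027), -1)) = Mul(4470, Pow(Add(Mul(10, Rational(-1, 2), -1), -2027), -1)) = Mul(4470, Pow(Add(5, -2027), -1)) = Mul(4470, Pow(-2022, -1)) = Mul(4470, Rational(-1, 2022)) = Rational(-745, 337)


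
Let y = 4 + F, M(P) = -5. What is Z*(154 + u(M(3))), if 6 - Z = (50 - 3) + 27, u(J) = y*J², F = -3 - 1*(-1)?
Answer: -13872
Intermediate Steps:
F = -2 (F = -3 + 1 = -2)
y = 2 (y = 4 - 2 = 2)
u(J) = 2*J²
Z = -68 (Z = 6 - ((50 - 3) + 27) = 6 - (47 + 27) = 6 - 1*74 = 6 - 74 = -68)
Z*(154 + u(M(3))) = -68*(154 + 2*(-5)²) = -68*(154 + 2*25) = -68*(154 + 50) = -68*204 = -13872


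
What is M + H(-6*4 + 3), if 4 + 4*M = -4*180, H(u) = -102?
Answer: -283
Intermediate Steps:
M = -181 (M = -1 + (-4*180)/4 = -1 + (¼)*(-720) = -1 - 180 = -181)
M + H(-6*4 + 3) = -181 - 102 = -283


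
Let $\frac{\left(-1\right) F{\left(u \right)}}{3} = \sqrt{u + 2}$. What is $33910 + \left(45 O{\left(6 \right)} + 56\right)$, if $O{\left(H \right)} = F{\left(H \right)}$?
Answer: $33966 - 270 \sqrt{2} \approx 33584.0$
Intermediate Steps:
$F{\left(u \right)} = - 3 \sqrt{2 + u}$ ($F{\left(u \right)} = - 3 \sqrt{u + 2} = - 3 \sqrt{2 + u}$)
$O{\left(H \right)} = - 3 \sqrt{2 + H}$
$33910 + \left(45 O{\left(6 \right)} + 56\right) = 33910 + \left(45 \left(- 3 \sqrt{2 + 6}\right) + 56\right) = 33910 + \left(45 \left(- 3 \sqrt{8}\right) + 56\right) = 33910 + \left(45 \left(- 3 \cdot 2 \sqrt{2}\right) + 56\right) = 33910 + \left(45 \left(- 6 \sqrt{2}\right) + 56\right) = 33910 + \left(- 270 \sqrt{2} + 56\right) = 33910 + \left(56 - 270 \sqrt{2}\right) = 33966 - 270 \sqrt{2}$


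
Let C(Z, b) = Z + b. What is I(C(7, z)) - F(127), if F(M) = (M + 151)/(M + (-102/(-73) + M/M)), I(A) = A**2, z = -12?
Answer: 107928/4723 ≈ 22.852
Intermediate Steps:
F(M) = (151 + M)/(175/73 + M) (F(M) = (151 + M)/(M + (-102*(-1/73) + 1)) = (151 + M)/(M + (102/73 + 1)) = (151 + M)/(M + 175/73) = (151 + M)/(175/73 + M))
I(C(7, z)) - F(127) = (7 - 12)**2 - 73*(151 + 127)/(175 + 73*127) = (-5)**2 - 73*278/(175 + 9271) = 25 - 73*278/9446 = 25 - 1*10147/4723 = 25 - 10147/4723 = 107928/4723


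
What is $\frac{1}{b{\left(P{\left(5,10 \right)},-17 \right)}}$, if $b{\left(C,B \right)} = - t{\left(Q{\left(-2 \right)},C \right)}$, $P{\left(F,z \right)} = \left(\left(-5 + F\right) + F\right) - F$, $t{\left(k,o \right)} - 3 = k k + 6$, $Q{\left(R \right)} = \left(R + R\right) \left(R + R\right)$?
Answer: $- \frac{1}{265} \approx -0.0037736$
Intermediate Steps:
$Q{\left(R \right)} = 4 R^{2}$ ($Q{\left(R \right)} = 2 R 2 R = 4 R^{2}$)
$t{\left(k,o \right)} = 9 + k^{2}$ ($t{\left(k,o \right)} = 3 + \left(k k + 6\right) = 3 + \left(k^{2} + 6\right) = 3 + \left(6 + k^{2}\right) = 9 + k^{2}$)
$P{\left(F,z \right)} = -5 + F$ ($P{\left(F,z \right)} = \left(-5 + 2 F\right) - F = -5 + F$)
$b{\left(C,B \right)} = -265$ ($b{\left(C,B \right)} = - (9 + \left(4 \left(-2\right)^{2}\right)^{2}) = - (9 + \left(4 \cdot 4\right)^{2}) = - (9 + 16^{2}) = - (9 + 256) = \left(-1\right) 265 = -265$)
$\frac{1}{b{\left(P{\left(5,10 \right)},-17 \right)}} = \frac{1}{-265} = - \frac{1}{265}$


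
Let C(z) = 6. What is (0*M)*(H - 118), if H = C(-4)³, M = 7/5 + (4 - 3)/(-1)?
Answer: 0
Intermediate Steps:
M = ⅖ (M = 7*(⅕) + 1*(-1) = 7/5 - 1 = ⅖ ≈ 0.40000)
H = 216 (H = 6³ = 216)
(0*M)*(H - 118) = (0*(⅖))*(216 - 118) = 0*98 = 0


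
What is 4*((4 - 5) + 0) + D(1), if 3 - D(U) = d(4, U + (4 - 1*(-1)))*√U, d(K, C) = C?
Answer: -7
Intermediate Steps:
D(U) = 3 - √U*(5 + U) (D(U) = 3 - (U + (4 - 1*(-1)))*√U = 3 - (U + (4 + 1))*√U = 3 - (U + 5)*√U = 3 - (5 + U)*√U = 3 - √U*(5 + U))
4*((4 - 5) + 0) + D(1) = 4*((4 - 5) + 0) + (3 - √1*(5 + 1)) = 4*(-1 + 0) + (3 - 1*1*6) = 4*(-1) + (3 - 6) = -4 - 3 = -7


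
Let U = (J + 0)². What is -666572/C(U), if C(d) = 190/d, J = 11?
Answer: -40327606/95 ≈ -4.2450e+5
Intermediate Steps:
U = 121 (U = (11 + 0)² = 11² = 121)
-666572/C(U) = -666572/(190/121) = -666572/(190*(1/121)) = -666572/190/121 = -666572*121/190 = -40327606/95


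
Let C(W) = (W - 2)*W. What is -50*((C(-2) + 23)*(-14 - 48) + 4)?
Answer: 95900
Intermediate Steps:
C(W) = W*(-2 + W) (C(W) = (-2 + W)*W = W*(-2 + W))
-50*((C(-2) + 23)*(-14 - 48) + 4) = -50*((-2*(-2 - 2) + 23)*(-14 - 48) + 4) = -50*((-2*(-4) + 23)*(-62) + 4) = -50*((8 + 23)*(-62) + 4) = -50*(31*(-62) + 4) = -50*(-1922 + 4) = -50*(-1918) = 95900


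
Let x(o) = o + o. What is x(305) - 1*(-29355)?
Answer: 29965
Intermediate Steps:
x(o) = 2*o
x(305) - 1*(-29355) = 2*305 - 1*(-29355) = 610 + 29355 = 29965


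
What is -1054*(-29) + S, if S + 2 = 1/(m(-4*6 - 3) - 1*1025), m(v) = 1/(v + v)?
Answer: 1691747910/55351 ≈ 30564.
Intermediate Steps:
m(v) = 1/(2*v)
S = -110756/55351 (S = -2 + 1/(1/(2*(-4*6 - 3)) - 1*1025) = -2 + 1/(1/(2*(-24 - 3)) - 1025) = -2 + 1/((½)/(-27) - 1025) = -2 + 1/((½)*(-1/27) - 1025) = -2 + 1/(-1/54 - 1025) = -2 + 1/(-55351/54) = -2 - 54/55351 = -110756/55351 ≈ -2.0010)
-1054*(-29) + S = -1054*(-29) - 110756/55351 = 30566 - 110756/55351 = 1691747910/55351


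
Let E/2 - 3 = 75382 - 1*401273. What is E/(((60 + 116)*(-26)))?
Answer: 20368/143 ≈ 142.43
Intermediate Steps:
E = -651776 (E = 6 + 2*(75382 - 1*401273) = 6 + 2*(75382 - 401273) = 6 + 2*(-325891) = 6 - 651782 = -651776)
E/(((60 + 116)*(-26))) = -651776*(-1/(26*(60 + 116))) = -651776/(176*(-26)) = -651776/(-4576) = -651776*(-1/4576) = 20368/143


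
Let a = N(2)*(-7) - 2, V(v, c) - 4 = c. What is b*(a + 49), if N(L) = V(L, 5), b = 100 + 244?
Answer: -5504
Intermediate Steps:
b = 344
V(v, c) = 4 + c
N(L) = 9 (N(L) = 4 + 5 = 9)
a = -65 (a = 9*(-7) - 2 = -63 - 2 = -65)
b*(a + 49) = 344*(-65 + 49) = 344*(-16) = -5504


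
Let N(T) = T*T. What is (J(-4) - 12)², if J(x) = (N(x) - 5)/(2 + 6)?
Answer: 7225/64 ≈ 112.89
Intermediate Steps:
N(T) = T²
J(x) = -5/8 + x²/8 (J(x) = (x² - 5)/(2 + 6) = (-5 + x²)/8 = (-5 + x²)*(⅛) = -5/8 + x²/8)
(J(-4) - 12)² = ((-5/8 + (⅛)*(-4)²) - 12)² = ((-5/8 + (⅛)*16) - 12)² = ((-5/8 + 2) - 12)² = (11/8 - 12)² = (-85/8)² = 7225/64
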